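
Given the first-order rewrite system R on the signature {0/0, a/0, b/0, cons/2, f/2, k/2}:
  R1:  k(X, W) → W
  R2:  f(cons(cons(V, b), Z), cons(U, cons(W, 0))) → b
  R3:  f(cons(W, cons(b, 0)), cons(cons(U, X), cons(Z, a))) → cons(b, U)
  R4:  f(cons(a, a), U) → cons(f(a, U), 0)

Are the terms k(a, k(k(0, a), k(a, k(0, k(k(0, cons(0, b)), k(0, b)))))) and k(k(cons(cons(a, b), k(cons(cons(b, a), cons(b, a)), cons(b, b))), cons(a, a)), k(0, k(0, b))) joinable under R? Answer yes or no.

yes — NF(t₁) = b, NF(t₂) = b

Reduce t₁ = k(a, k(k(0, a), k(a, k(0, k(k(0, cons(0, b)), k(0, b)))))):
1. k(a, k(k(0, a), k(a, k(0, k(k(0, cons(0, b)), k(0, b))))))  →  k(k(0, a), k(a, k(0, k(k(0, cons(0, b)), k(0, b)))))   [R1 at ε]
2. k(k(0, a), k(a, k(0, k(k(0, cons(0, b)), k(0, b)))))  →  k(a, k(0, k(k(0, cons(0, b)), k(0, b))))   [R1 at ε]
3. k(a, k(0, k(k(0, cons(0, b)), k(0, b))))  →  k(0, k(k(0, cons(0, b)), k(0, b)))   [R1 at ε]
4. k(0, k(k(0, cons(0, b)), k(0, b)))  →  k(k(0, cons(0, b)), k(0, b))   [R1 at ε]
5. k(k(0, cons(0, b)), k(0, b))  →  k(0, b)   [R1 at ε]
6. k(0, b)  →  b   [R1 at ε]

Reduce t₂ = k(k(cons(cons(a, b), k(cons(cons(b, a), cons(b, a)), cons(b, b))), cons(a, a)), k(0, k(0, b))):
1. k(k(cons(cons(a, b), k(cons(cons(b, a), cons(b, a)), cons(b, b))), cons(a, a)), k(0, k(0, b)))  →  k(0, k(0, b))   [R1 at ε]
2. k(0, k(0, b))  →  k(0, b)   [R1 at ε]
3. k(0, b)  →  b   [R1 at ε]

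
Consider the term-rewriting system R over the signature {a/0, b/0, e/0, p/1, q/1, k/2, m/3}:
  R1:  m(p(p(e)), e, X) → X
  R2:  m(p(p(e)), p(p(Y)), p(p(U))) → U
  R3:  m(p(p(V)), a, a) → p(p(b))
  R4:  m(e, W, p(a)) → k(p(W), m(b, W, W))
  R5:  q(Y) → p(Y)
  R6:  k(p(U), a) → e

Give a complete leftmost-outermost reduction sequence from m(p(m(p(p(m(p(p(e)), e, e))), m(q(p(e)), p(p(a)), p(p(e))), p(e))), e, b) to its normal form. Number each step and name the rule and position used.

b

1. m(p(m(p(p(m(p(p(e)), e, e))), m(q(p(e)), p(p(a)), p(p(e))), p(e))), e, b)  →  m(p(m(p(p(e)), m(q(p(e)), p(p(a)), p(p(e))), p(e))), e, b)   [R1 at 1.1.1.1.1]
2. m(p(m(p(p(e)), m(q(p(e)), p(p(a)), p(p(e))), p(e))), e, b)  →  m(p(m(p(p(e)), m(p(p(e)), p(p(a)), p(p(e))), p(e))), e, b)   [R5 at 1.1.2.1]
3. m(p(m(p(p(e)), m(p(p(e)), p(p(a)), p(p(e))), p(e))), e, b)  →  m(p(m(p(p(e)), e, p(e))), e, b)   [R2 at 1.1.2]
4. m(p(m(p(p(e)), e, p(e))), e, b)  →  m(p(p(e)), e, b)   [R1 at 1.1]
5. m(p(p(e)), e, b)  →  b   [R1 at ε]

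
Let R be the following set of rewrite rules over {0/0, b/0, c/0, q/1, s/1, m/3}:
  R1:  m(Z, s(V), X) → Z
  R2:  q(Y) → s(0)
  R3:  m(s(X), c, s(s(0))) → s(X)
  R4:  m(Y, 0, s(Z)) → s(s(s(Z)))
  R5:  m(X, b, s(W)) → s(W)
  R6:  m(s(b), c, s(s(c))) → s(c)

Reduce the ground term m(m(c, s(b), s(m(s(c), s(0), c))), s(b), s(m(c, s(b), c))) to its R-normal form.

c

1. m(m(c, s(b), s(m(s(c), s(0), c))), s(b), s(m(c, s(b), c)))  →  m(c, s(b), s(m(s(c), s(0), c)))   [R1 at ε]
2. m(c, s(b), s(m(s(c), s(0), c)))  →  c   [R1 at ε]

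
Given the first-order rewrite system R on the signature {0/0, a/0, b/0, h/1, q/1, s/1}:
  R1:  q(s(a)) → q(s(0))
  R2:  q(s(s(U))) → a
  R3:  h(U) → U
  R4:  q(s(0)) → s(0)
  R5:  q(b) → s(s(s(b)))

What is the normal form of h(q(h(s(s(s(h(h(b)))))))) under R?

a

1. h(q(h(s(s(s(h(h(b))))))))  →  q(h(s(s(s(h(h(b)))))))   [R3 at ε]
2. q(h(s(s(s(h(h(b)))))))  →  q(s(s(s(h(h(b))))))   [R3 at 1]
3. q(s(s(s(h(h(b))))))  →  a   [R2 at ε]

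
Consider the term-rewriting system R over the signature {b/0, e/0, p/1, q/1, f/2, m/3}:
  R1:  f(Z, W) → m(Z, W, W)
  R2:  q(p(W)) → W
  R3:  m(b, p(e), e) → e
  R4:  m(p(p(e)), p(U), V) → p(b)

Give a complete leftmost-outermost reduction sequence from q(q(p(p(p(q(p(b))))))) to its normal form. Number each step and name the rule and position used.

1. q(q(p(p(p(q(p(b)))))))  →  q(p(p(q(p(b)))))   [R2 at 1]
2. q(p(p(q(p(b)))))  →  p(q(p(b)))   [R2 at ε]
3. p(q(p(b)))  →  p(b)   [R2 at 1]

p(b)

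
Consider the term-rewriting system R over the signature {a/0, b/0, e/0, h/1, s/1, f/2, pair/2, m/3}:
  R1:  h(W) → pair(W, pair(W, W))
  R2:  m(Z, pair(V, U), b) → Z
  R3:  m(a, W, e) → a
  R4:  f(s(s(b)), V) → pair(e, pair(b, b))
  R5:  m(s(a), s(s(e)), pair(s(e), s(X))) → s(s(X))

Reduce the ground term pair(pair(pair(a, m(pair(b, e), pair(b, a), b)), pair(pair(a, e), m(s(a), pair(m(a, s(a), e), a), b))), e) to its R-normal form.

pair(pair(pair(a, pair(b, e)), pair(pair(a, e), s(a))), e)

1. pair(pair(pair(a, m(pair(b, e), pair(b, a), b)), pair(pair(a, e), m(s(a), pair(m(a, s(a), e), a), b))), e)  →  pair(pair(pair(a, pair(b, e)), pair(pair(a, e), m(s(a), pair(m(a, s(a), e), a), b))), e)   [R2 at 1.1.2]
2. pair(pair(pair(a, pair(b, e)), pair(pair(a, e), m(s(a), pair(m(a, s(a), e), a), b))), e)  →  pair(pair(pair(a, pair(b, e)), pair(pair(a, e), s(a))), e)   [R2 at 1.2.2]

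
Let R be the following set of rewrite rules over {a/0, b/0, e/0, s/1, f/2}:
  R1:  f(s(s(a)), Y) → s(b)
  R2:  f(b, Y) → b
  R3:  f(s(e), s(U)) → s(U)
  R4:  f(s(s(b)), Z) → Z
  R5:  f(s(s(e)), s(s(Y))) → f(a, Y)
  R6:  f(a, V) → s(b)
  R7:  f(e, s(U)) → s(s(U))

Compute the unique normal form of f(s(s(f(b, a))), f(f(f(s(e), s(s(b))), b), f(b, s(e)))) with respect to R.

1. f(s(s(f(b, a))), f(f(f(s(e), s(s(b))), b), f(b, s(e))))  →  f(s(s(b)), f(f(f(s(e), s(s(b))), b), f(b, s(e))))   [R2 at 1.1.1]
2. f(s(s(b)), f(f(f(s(e), s(s(b))), b), f(b, s(e))))  →  f(f(f(s(e), s(s(b))), b), f(b, s(e)))   [R4 at ε]
3. f(f(f(s(e), s(s(b))), b), f(b, s(e)))  →  f(f(s(s(b)), b), f(b, s(e)))   [R3 at 1.1]
4. f(f(s(s(b)), b), f(b, s(e)))  →  f(b, f(b, s(e)))   [R4 at 1]
5. f(b, f(b, s(e)))  →  b   [R2 at ε]

b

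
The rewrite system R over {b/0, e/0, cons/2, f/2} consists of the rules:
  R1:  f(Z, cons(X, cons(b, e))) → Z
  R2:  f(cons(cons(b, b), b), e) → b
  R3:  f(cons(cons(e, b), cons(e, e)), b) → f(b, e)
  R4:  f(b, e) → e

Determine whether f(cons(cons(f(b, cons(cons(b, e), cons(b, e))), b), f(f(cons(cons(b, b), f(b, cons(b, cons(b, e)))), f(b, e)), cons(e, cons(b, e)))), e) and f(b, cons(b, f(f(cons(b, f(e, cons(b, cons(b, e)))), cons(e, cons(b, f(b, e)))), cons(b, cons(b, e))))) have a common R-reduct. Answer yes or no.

yes — NF(t₁) = b, NF(t₂) = b

Reduce t₁ = f(cons(cons(f(b, cons(cons(b, e), cons(b, e))), b), f(f(cons(cons(b, b), f(b, cons(b, cons(b, e)))), f(b, e)), cons(e, cons(b, e)))), e):
1. f(cons(cons(f(b, cons(cons(b, e), cons(b, e))), b), f(f(cons(cons(b, b), f(b, cons(b, cons(b, e)))), f(b, e)), cons(e, cons(b, e)))), e)  →  f(cons(cons(b, b), f(f(cons(cons(b, b), f(b, cons(b, cons(b, e)))), f(b, e)), cons(e, cons(b, e)))), e)   [R1 at 1.1.1]
2. f(cons(cons(b, b), f(f(cons(cons(b, b), f(b, cons(b, cons(b, e)))), f(b, e)), cons(e, cons(b, e)))), e)  →  f(cons(cons(b, b), f(cons(cons(b, b), f(b, cons(b, cons(b, e)))), f(b, e))), e)   [R1 at 1.2]
3. f(cons(cons(b, b), f(cons(cons(b, b), f(b, cons(b, cons(b, e)))), f(b, e))), e)  →  f(cons(cons(b, b), f(cons(cons(b, b), b), f(b, e))), e)   [R1 at 1.2.1.2]
4. f(cons(cons(b, b), f(cons(cons(b, b), b), f(b, e))), e)  →  f(cons(cons(b, b), f(cons(cons(b, b), b), e)), e)   [R4 at 1.2.2]
5. f(cons(cons(b, b), f(cons(cons(b, b), b), e)), e)  →  f(cons(cons(b, b), b), e)   [R2 at 1.2]
6. f(cons(cons(b, b), b), e)  →  b   [R2 at ε]

Reduce t₂ = f(b, cons(b, f(f(cons(b, f(e, cons(b, cons(b, e)))), cons(e, cons(b, f(b, e)))), cons(b, cons(b, e))))):
1. f(b, cons(b, f(f(cons(b, f(e, cons(b, cons(b, e)))), cons(e, cons(b, f(b, e)))), cons(b, cons(b, e)))))  →  f(b, cons(b, f(cons(b, f(e, cons(b, cons(b, e)))), cons(e, cons(b, f(b, e))))))   [R1 at 2.2]
2. f(b, cons(b, f(cons(b, f(e, cons(b, cons(b, e)))), cons(e, cons(b, f(b, e))))))  →  f(b, cons(b, f(cons(b, e), cons(e, cons(b, f(b, e))))))   [R1 at 2.2.1.2]
3. f(b, cons(b, f(cons(b, e), cons(e, cons(b, f(b, e))))))  →  f(b, cons(b, f(cons(b, e), cons(e, cons(b, e)))))   [R4 at 2.2.2.2.2]
4. f(b, cons(b, f(cons(b, e), cons(e, cons(b, e)))))  →  f(b, cons(b, cons(b, e)))   [R1 at 2.2]
5. f(b, cons(b, cons(b, e)))  →  b   [R1 at ε]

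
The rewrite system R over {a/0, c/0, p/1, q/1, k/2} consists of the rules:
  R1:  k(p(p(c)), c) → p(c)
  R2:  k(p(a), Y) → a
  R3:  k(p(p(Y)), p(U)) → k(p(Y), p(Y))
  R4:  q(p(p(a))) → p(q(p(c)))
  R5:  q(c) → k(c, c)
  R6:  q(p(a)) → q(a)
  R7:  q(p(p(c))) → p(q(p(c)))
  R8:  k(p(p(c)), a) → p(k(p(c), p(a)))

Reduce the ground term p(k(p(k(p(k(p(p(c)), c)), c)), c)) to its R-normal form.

1. p(k(p(k(p(k(p(p(c)), c)), c)), c))  →  p(k(p(k(p(p(c)), c)), c))   [R1 at 1.1.1.1.1]
2. p(k(p(k(p(p(c)), c)), c))  →  p(k(p(p(c)), c))   [R1 at 1.1.1]
3. p(k(p(p(c)), c))  →  p(p(c))   [R1 at 1]

p(p(c))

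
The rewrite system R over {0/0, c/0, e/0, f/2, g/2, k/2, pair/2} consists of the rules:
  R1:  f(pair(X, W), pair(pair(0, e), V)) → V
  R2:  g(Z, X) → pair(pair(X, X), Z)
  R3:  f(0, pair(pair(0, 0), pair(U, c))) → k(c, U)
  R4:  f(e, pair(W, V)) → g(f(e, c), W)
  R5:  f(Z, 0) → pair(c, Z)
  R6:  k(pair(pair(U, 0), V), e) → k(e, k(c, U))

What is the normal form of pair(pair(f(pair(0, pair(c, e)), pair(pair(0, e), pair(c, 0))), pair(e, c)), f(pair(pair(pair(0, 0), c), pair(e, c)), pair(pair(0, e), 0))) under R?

pair(pair(pair(c, 0), pair(e, c)), 0)

1. pair(pair(f(pair(0, pair(c, e)), pair(pair(0, e), pair(c, 0))), pair(e, c)), f(pair(pair(pair(0, 0), c), pair(e, c)), pair(pair(0, e), 0)))  →  pair(pair(pair(c, 0), pair(e, c)), f(pair(pair(pair(0, 0), c), pair(e, c)), pair(pair(0, e), 0)))   [R1 at 1.1]
2. pair(pair(pair(c, 0), pair(e, c)), f(pair(pair(pair(0, 0), c), pair(e, c)), pair(pair(0, e), 0)))  →  pair(pair(pair(c, 0), pair(e, c)), 0)   [R1 at 2]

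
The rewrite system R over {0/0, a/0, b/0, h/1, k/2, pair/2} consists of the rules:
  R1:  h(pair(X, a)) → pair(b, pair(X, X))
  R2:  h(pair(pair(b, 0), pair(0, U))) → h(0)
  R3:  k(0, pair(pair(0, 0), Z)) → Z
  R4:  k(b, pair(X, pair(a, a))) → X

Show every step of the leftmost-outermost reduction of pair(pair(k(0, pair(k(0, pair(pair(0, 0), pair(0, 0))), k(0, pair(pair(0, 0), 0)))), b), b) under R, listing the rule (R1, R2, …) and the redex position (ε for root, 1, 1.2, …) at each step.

pair(pair(0, b), b)

1. pair(pair(k(0, pair(k(0, pair(pair(0, 0), pair(0, 0))), k(0, pair(pair(0, 0), 0)))), b), b)  →  pair(pair(k(0, pair(pair(0, 0), k(0, pair(pair(0, 0), 0)))), b), b)   [R3 at 1.1.2.1]
2. pair(pair(k(0, pair(pair(0, 0), k(0, pair(pair(0, 0), 0)))), b), b)  →  pair(pair(k(0, pair(pair(0, 0), 0)), b), b)   [R3 at 1.1]
3. pair(pair(k(0, pair(pair(0, 0), 0)), b), b)  →  pair(pair(0, b), b)   [R3 at 1.1]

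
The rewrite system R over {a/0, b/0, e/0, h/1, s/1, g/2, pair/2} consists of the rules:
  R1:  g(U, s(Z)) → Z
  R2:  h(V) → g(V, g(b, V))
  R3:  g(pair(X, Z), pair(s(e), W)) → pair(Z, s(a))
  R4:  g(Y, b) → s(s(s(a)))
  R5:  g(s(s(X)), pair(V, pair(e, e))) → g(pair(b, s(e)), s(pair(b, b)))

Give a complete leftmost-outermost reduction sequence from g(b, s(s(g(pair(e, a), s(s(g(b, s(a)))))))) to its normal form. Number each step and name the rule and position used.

s(s(a))

1. g(b, s(s(g(pair(e, a), s(s(g(b, s(a))))))))  →  s(g(pair(e, a), s(s(g(b, s(a))))))   [R1 at ε]
2. s(g(pair(e, a), s(s(g(b, s(a))))))  →  s(s(g(b, s(a))))   [R1 at 1]
3. s(s(g(b, s(a))))  →  s(s(a))   [R1 at 1.1]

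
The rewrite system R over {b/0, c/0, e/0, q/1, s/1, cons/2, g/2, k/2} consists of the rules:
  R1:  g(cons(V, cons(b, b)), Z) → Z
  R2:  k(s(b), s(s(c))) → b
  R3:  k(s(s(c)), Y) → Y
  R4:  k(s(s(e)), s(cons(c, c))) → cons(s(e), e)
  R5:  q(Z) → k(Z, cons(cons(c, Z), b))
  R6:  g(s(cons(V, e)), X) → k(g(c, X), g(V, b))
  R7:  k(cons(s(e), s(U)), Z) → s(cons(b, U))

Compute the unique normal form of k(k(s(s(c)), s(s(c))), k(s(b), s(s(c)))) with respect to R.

1. k(k(s(s(c)), s(s(c))), k(s(b), s(s(c))))  →  k(s(s(c)), k(s(b), s(s(c))))   [R3 at 1]
2. k(s(s(c)), k(s(b), s(s(c))))  →  k(s(b), s(s(c)))   [R3 at ε]
3. k(s(b), s(s(c)))  →  b   [R2 at ε]

b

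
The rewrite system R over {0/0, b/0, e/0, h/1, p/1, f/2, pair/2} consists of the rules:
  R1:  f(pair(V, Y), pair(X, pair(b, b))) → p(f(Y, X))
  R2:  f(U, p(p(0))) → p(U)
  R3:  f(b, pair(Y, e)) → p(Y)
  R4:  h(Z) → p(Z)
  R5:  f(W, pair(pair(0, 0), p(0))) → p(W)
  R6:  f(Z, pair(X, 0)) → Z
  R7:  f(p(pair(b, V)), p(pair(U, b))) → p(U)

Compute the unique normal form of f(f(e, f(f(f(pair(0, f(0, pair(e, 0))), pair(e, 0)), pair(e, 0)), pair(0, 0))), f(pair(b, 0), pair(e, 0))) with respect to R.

e

1. f(f(e, f(f(f(pair(0, f(0, pair(e, 0))), pair(e, 0)), pair(e, 0)), pair(0, 0))), f(pair(b, 0), pair(e, 0)))  →  f(f(e, f(f(pair(0, f(0, pair(e, 0))), pair(e, 0)), pair(e, 0))), f(pair(b, 0), pair(e, 0)))   [R6 at 1.2]
2. f(f(e, f(f(pair(0, f(0, pair(e, 0))), pair(e, 0)), pair(e, 0))), f(pair(b, 0), pair(e, 0)))  →  f(f(e, f(pair(0, f(0, pair(e, 0))), pair(e, 0))), f(pair(b, 0), pair(e, 0)))   [R6 at 1.2]
3. f(f(e, f(pair(0, f(0, pair(e, 0))), pair(e, 0))), f(pair(b, 0), pair(e, 0)))  →  f(f(e, pair(0, f(0, pair(e, 0)))), f(pair(b, 0), pair(e, 0)))   [R6 at 1.2]
4. f(f(e, pair(0, f(0, pair(e, 0)))), f(pair(b, 0), pair(e, 0)))  →  f(f(e, pair(0, 0)), f(pair(b, 0), pair(e, 0)))   [R6 at 1.2.2]
5. f(f(e, pair(0, 0)), f(pair(b, 0), pair(e, 0)))  →  f(e, f(pair(b, 0), pair(e, 0)))   [R6 at 1]
6. f(e, f(pair(b, 0), pair(e, 0)))  →  f(e, pair(b, 0))   [R6 at 2]
7. f(e, pair(b, 0))  →  e   [R6 at ε]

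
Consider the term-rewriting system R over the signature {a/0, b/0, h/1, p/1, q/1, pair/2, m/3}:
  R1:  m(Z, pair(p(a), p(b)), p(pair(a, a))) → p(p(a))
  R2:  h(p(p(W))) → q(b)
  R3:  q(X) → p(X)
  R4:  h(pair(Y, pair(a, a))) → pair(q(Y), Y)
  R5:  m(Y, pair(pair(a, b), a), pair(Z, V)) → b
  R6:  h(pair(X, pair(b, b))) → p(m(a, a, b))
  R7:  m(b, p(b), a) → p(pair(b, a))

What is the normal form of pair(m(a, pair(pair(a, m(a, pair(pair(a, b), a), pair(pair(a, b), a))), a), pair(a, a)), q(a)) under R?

1. pair(m(a, pair(pair(a, m(a, pair(pair(a, b), a), pair(pair(a, b), a))), a), pair(a, a)), q(a))  →  pair(m(a, pair(pair(a, b), a), pair(a, a)), q(a))   [R5 at 1.2.1.2]
2. pair(m(a, pair(pair(a, b), a), pair(a, a)), q(a))  →  pair(b, q(a))   [R5 at 1]
3. pair(b, q(a))  →  pair(b, p(a))   [R3 at 2]

pair(b, p(a))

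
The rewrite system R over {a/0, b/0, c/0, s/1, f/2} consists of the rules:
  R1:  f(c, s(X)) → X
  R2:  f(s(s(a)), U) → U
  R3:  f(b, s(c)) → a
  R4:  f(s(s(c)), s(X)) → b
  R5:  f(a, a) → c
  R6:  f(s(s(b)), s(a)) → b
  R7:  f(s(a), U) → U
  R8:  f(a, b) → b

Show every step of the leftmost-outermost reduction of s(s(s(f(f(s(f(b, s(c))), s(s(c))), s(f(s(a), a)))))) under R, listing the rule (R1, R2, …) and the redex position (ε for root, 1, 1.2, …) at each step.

1. s(s(s(f(f(s(f(b, s(c))), s(s(c))), s(f(s(a), a))))))  →  s(s(s(f(f(s(a), s(s(c))), s(f(s(a), a))))))   [R3 at 1.1.1.1.1.1]
2. s(s(s(f(f(s(a), s(s(c))), s(f(s(a), a))))))  →  s(s(s(f(s(s(c)), s(f(s(a), a))))))   [R7 at 1.1.1.1]
3. s(s(s(f(s(s(c)), s(f(s(a), a))))))  →  s(s(s(b)))   [R4 at 1.1.1]

s(s(s(b)))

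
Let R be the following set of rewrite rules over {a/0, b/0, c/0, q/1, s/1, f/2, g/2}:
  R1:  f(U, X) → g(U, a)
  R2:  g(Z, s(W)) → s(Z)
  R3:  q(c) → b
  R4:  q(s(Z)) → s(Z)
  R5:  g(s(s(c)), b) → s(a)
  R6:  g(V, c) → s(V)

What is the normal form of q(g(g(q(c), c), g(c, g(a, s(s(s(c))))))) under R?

1. q(g(g(q(c), c), g(c, g(a, s(s(s(c)))))))  →  q(g(s(q(c)), g(c, g(a, s(s(s(c)))))))   [R6 at 1.1]
2. q(g(s(q(c)), g(c, g(a, s(s(s(c)))))))  →  q(g(s(b), g(c, g(a, s(s(s(c)))))))   [R3 at 1.1.1]
3. q(g(s(b), g(c, g(a, s(s(s(c)))))))  →  q(g(s(b), g(c, s(a))))   [R2 at 1.2.2]
4. q(g(s(b), g(c, s(a))))  →  q(g(s(b), s(c)))   [R2 at 1.2]
5. q(g(s(b), s(c)))  →  q(s(s(b)))   [R2 at 1]
6. q(s(s(b)))  →  s(s(b))   [R4 at ε]

s(s(b))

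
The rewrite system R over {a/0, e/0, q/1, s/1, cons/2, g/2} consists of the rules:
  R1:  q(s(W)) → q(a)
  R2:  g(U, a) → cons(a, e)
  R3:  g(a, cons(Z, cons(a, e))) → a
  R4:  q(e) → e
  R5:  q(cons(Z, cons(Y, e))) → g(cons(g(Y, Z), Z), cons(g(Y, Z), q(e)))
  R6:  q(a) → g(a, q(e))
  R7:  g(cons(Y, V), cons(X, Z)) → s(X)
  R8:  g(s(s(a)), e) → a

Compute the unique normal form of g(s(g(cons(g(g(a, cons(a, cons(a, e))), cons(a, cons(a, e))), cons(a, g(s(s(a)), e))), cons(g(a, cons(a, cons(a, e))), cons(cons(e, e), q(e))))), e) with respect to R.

a

1. g(s(g(cons(g(g(a, cons(a, cons(a, e))), cons(a, cons(a, e))), cons(a, g(s(s(a)), e))), cons(g(a, cons(a, cons(a, e))), cons(cons(e, e), q(e))))), e)  →  g(s(s(g(a, cons(a, cons(a, e))))), e)   [R7 at 1.1]
2. g(s(s(g(a, cons(a, cons(a, e))))), e)  →  g(s(s(a)), e)   [R3 at 1.1.1]
3. g(s(s(a)), e)  →  a   [R8 at ε]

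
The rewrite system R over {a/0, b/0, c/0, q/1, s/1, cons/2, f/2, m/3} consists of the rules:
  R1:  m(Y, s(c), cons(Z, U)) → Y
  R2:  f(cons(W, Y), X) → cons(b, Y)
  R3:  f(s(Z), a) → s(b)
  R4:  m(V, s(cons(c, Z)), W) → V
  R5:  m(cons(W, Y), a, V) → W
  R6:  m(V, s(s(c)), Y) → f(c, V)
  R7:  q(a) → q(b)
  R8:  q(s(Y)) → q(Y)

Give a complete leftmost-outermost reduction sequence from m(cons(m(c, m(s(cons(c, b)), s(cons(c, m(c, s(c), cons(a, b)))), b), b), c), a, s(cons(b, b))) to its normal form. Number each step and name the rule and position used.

1. m(cons(m(c, m(s(cons(c, b)), s(cons(c, m(c, s(c), cons(a, b)))), b), b), c), a, s(cons(b, b)))  →  m(c, m(s(cons(c, b)), s(cons(c, m(c, s(c), cons(a, b)))), b), b)   [R5 at ε]
2. m(c, m(s(cons(c, b)), s(cons(c, m(c, s(c), cons(a, b)))), b), b)  →  m(c, s(cons(c, b)), b)   [R4 at 2]
3. m(c, s(cons(c, b)), b)  →  c   [R4 at ε]

c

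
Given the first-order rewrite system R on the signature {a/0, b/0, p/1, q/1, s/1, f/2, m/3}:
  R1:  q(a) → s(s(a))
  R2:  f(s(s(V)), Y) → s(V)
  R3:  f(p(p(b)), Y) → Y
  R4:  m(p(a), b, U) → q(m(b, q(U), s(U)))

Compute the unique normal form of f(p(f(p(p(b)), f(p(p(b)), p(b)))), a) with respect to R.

1. f(p(f(p(p(b)), f(p(p(b)), p(b)))), a)  →  f(p(f(p(p(b)), p(b))), a)   [R3 at 1.1]
2. f(p(f(p(p(b)), p(b))), a)  →  f(p(p(b)), a)   [R3 at 1.1]
3. f(p(p(b)), a)  →  a   [R3 at ε]

a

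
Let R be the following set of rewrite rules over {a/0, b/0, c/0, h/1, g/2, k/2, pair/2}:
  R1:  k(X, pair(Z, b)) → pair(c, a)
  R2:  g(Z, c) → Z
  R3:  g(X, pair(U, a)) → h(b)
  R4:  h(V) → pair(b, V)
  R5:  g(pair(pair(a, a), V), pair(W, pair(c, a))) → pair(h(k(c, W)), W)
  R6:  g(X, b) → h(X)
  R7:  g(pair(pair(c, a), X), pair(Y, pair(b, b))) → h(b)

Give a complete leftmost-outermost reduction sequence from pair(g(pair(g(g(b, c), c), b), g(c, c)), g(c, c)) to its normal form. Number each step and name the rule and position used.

pair(pair(b, b), c)

1. pair(g(pair(g(g(b, c), c), b), g(c, c)), g(c, c))  →  pair(g(pair(g(b, c), b), g(c, c)), g(c, c))   [R2 at 1.1.1]
2. pair(g(pair(g(b, c), b), g(c, c)), g(c, c))  →  pair(g(pair(b, b), g(c, c)), g(c, c))   [R2 at 1.1.1]
3. pair(g(pair(b, b), g(c, c)), g(c, c))  →  pair(g(pair(b, b), c), g(c, c))   [R2 at 1.2]
4. pair(g(pair(b, b), c), g(c, c))  →  pair(pair(b, b), g(c, c))   [R2 at 1]
5. pair(pair(b, b), g(c, c))  →  pair(pair(b, b), c)   [R2 at 2]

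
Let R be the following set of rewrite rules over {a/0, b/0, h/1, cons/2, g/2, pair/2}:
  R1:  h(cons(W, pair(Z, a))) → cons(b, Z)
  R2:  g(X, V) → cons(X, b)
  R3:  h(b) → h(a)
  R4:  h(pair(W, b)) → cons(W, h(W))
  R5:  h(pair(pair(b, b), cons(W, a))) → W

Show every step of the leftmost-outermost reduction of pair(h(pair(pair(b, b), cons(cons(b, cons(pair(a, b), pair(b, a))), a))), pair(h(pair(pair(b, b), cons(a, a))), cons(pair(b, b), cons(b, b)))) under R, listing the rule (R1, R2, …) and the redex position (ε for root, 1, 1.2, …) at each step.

pair(cons(b, cons(pair(a, b), pair(b, a))), pair(a, cons(pair(b, b), cons(b, b))))

1. pair(h(pair(pair(b, b), cons(cons(b, cons(pair(a, b), pair(b, a))), a))), pair(h(pair(pair(b, b), cons(a, a))), cons(pair(b, b), cons(b, b))))  →  pair(cons(b, cons(pair(a, b), pair(b, a))), pair(h(pair(pair(b, b), cons(a, a))), cons(pair(b, b), cons(b, b))))   [R5 at 1]
2. pair(cons(b, cons(pair(a, b), pair(b, a))), pair(h(pair(pair(b, b), cons(a, a))), cons(pair(b, b), cons(b, b))))  →  pair(cons(b, cons(pair(a, b), pair(b, a))), pair(a, cons(pair(b, b), cons(b, b))))   [R5 at 2.1]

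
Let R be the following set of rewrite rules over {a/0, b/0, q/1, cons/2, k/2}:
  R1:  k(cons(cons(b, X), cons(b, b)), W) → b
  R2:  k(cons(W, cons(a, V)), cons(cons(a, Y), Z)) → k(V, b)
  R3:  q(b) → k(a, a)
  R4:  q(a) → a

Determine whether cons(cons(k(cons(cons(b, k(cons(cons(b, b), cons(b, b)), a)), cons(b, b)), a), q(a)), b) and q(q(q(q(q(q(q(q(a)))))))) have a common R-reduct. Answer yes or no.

no — NF(t₁) = cons(cons(b, a), b), NF(t₂) = a

Reduce t₁ = cons(cons(k(cons(cons(b, k(cons(cons(b, b), cons(b, b)), a)), cons(b, b)), a), q(a)), b):
1. cons(cons(k(cons(cons(b, k(cons(cons(b, b), cons(b, b)), a)), cons(b, b)), a), q(a)), b)  →  cons(cons(b, q(a)), b)   [R1 at 1.1]
2. cons(cons(b, q(a)), b)  →  cons(cons(b, a), b)   [R4 at 1.2]

Reduce t₂ = q(q(q(q(q(q(q(q(a)))))))):
1. q(q(q(q(q(q(q(q(a))))))))  →  q(q(q(q(q(q(q(a)))))))   [R4 at 1.1.1.1.1.1.1]
2. q(q(q(q(q(q(q(a)))))))  →  q(q(q(q(q(q(a))))))   [R4 at 1.1.1.1.1.1]
3. q(q(q(q(q(q(a))))))  →  q(q(q(q(q(a)))))   [R4 at 1.1.1.1.1]
4. q(q(q(q(q(a)))))  →  q(q(q(q(a))))   [R4 at 1.1.1.1]
5. q(q(q(q(a))))  →  q(q(q(a)))   [R4 at 1.1.1]
6. q(q(q(a)))  →  q(q(a))   [R4 at 1.1]
7. q(q(a))  →  q(a)   [R4 at 1]
8. q(a)  →  a   [R4 at ε]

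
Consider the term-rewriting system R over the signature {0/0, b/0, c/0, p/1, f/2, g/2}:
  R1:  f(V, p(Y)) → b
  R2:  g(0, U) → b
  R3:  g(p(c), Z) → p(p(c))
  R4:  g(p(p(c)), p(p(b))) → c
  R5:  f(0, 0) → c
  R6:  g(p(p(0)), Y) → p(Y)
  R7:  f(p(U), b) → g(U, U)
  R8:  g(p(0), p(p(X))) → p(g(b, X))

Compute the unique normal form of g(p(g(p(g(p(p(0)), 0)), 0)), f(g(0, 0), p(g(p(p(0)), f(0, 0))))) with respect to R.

p(b)

1. g(p(g(p(g(p(p(0)), 0)), 0)), f(g(0, 0), p(g(p(p(0)), f(0, 0)))))  →  g(p(g(p(p(0)), 0)), f(g(0, 0), p(g(p(p(0)), f(0, 0)))))   [R6 at 1.1.1.1]
2. g(p(g(p(p(0)), 0)), f(g(0, 0), p(g(p(p(0)), f(0, 0)))))  →  g(p(p(0)), f(g(0, 0), p(g(p(p(0)), f(0, 0)))))   [R6 at 1.1]
3. g(p(p(0)), f(g(0, 0), p(g(p(p(0)), f(0, 0)))))  →  p(f(g(0, 0), p(g(p(p(0)), f(0, 0)))))   [R6 at ε]
4. p(f(g(0, 0), p(g(p(p(0)), f(0, 0)))))  →  p(b)   [R1 at 1]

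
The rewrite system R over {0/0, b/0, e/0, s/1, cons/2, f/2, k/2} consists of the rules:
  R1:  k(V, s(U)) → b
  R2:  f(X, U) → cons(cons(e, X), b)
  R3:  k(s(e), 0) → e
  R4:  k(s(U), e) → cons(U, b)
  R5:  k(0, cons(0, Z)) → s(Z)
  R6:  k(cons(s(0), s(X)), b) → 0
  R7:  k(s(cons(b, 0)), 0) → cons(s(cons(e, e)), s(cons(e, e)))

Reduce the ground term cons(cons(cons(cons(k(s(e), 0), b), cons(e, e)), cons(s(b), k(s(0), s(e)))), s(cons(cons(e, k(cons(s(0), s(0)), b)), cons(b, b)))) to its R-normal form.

cons(cons(cons(cons(e, b), cons(e, e)), cons(s(b), b)), s(cons(cons(e, 0), cons(b, b))))

1. cons(cons(cons(cons(k(s(e), 0), b), cons(e, e)), cons(s(b), k(s(0), s(e)))), s(cons(cons(e, k(cons(s(0), s(0)), b)), cons(b, b))))  →  cons(cons(cons(cons(e, b), cons(e, e)), cons(s(b), k(s(0), s(e)))), s(cons(cons(e, k(cons(s(0), s(0)), b)), cons(b, b))))   [R3 at 1.1.1.1]
2. cons(cons(cons(cons(e, b), cons(e, e)), cons(s(b), k(s(0), s(e)))), s(cons(cons(e, k(cons(s(0), s(0)), b)), cons(b, b))))  →  cons(cons(cons(cons(e, b), cons(e, e)), cons(s(b), b)), s(cons(cons(e, k(cons(s(0), s(0)), b)), cons(b, b))))   [R1 at 1.2.2]
3. cons(cons(cons(cons(e, b), cons(e, e)), cons(s(b), b)), s(cons(cons(e, k(cons(s(0), s(0)), b)), cons(b, b))))  →  cons(cons(cons(cons(e, b), cons(e, e)), cons(s(b), b)), s(cons(cons(e, 0), cons(b, b))))   [R6 at 2.1.1.2]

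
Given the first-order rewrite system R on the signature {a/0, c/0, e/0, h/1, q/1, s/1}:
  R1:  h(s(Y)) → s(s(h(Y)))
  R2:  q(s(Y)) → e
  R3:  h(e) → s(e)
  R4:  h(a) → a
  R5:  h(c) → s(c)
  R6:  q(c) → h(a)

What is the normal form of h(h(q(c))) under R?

a

1. h(h(q(c)))  →  h(h(h(a)))   [R6 at 1.1]
2. h(h(h(a)))  →  h(h(a))   [R4 at 1.1]
3. h(h(a))  →  h(a)   [R4 at 1]
4. h(a)  →  a   [R4 at ε]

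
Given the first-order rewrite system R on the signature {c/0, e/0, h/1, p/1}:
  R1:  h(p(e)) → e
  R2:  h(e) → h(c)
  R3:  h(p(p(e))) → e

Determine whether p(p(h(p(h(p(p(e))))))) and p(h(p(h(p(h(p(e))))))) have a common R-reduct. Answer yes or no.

no — NF(t₁) = p(p(e)), NF(t₂) = p(e)

Reduce t₁ = p(p(h(p(h(p(p(e))))))):
1. p(p(h(p(h(p(p(e)))))))  →  p(p(h(p(e))))   [R3 at 1.1.1.1]
2. p(p(h(p(e))))  →  p(p(e))   [R1 at 1.1]

Reduce t₂ = p(h(p(h(p(h(p(e))))))):
1. p(h(p(h(p(h(p(e)))))))  →  p(h(p(h(p(e)))))   [R1 at 1.1.1.1.1]
2. p(h(p(h(p(e)))))  →  p(h(p(e)))   [R1 at 1.1.1]
3. p(h(p(e)))  →  p(e)   [R1 at 1]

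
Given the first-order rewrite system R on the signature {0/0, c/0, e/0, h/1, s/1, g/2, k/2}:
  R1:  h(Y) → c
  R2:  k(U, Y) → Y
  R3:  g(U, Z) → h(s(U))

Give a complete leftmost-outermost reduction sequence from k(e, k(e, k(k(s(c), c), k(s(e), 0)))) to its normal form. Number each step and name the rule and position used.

0

1. k(e, k(e, k(k(s(c), c), k(s(e), 0))))  →  k(e, k(k(s(c), c), k(s(e), 0)))   [R2 at ε]
2. k(e, k(k(s(c), c), k(s(e), 0)))  →  k(k(s(c), c), k(s(e), 0))   [R2 at ε]
3. k(k(s(c), c), k(s(e), 0))  →  k(s(e), 0)   [R2 at ε]
4. k(s(e), 0)  →  0   [R2 at ε]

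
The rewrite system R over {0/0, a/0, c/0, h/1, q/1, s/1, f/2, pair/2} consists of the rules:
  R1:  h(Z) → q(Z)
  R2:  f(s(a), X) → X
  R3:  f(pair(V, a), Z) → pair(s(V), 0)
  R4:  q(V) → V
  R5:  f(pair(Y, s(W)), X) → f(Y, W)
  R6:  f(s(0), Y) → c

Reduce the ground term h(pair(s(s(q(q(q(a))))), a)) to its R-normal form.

1. h(pair(s(s(q(q(q(a))))), a))  →  q(pair(s(s(q(q(q(a))))), a))   [R1 at ε]
2. q(pair(s(s(q(q(q(a))))), a))  →  pair(s(s(q(q(q(a))))), a)   [R4 at ε]
3. pair(s(s(q(q(q(a))))), a)  →  pair(s(s(q(q(a)))), a)   [R4 at 1.1.1]
4. pair(s(s(q(q(a)))), a)  →  pair(s(s(q(a))), a)   [R4 at 1.1.1]
5. pair(s(s(q(a))), a)  →  pair(s(s(a)), a)   [R4 at 1.1.1]

pair(s(s(a)), a)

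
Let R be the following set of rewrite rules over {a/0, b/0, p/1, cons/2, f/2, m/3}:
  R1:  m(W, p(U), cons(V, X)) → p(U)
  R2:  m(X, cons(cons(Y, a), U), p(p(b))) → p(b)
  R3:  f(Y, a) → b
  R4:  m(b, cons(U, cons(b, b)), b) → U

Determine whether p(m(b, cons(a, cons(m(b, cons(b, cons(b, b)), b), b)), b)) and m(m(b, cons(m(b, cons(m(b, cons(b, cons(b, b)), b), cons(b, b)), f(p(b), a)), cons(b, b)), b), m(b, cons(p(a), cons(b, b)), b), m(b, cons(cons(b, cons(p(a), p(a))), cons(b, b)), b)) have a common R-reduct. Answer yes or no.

yes — NF(t₁) = p(a), NF(t₂) = p(a)

Reduce t₁ = p(m(b, cons(a, cons(m(b, cons(b, cons(b, b)), b), b)), b)):
1. p(m(b, cons(a, cons(m(b, cons(b, cons(b, b)), b), b)), b))  →  p(m(b, cons(a, cons(b, b)), b))   [R4 at 1.2.2.1]
2. p(m(b, cons(a, cons(b, b)), b))  →  p(a)   [R4 at 1]

Reduce t₂ = m(m(b, cons(m(b, cons(m(b, cons(b, cons(b, b)), b), cons(b, b)), f(p(b), a)), cons(b, b)), b), m(b, cons(p(a), cons(b, b)), b), m(b, cons(cons(b, cons(p(a), p(a))), cons(b, b)), b)):
1. m(m(b, cons(m(b, cons(m(b, cons(b, cons(b, b)), b), cons(b, b)), f(p(b), a)), cons(b, b)), b), m(b, cons(p(a), cons(b, b)), b), m(b, cons(cons(b, cons(p(a), p(a))), cons(b, b)), b))  →  m(m(b, cons(m(b, cons(b, cons(b, b)), b), cons(b, b)), f(p(b), a)), m(b, cons(p(a), cons(b, b)), b), m(b, cons(cons(b, cons(p(a), p(a))), cons(b, b)), b))   [R4 at 1]
2. m(m(b, cons(m(b, cons(b, cons(b, b)), b), cons(b, b)), f(p(b), a)), m(b, cons(p(a), cons(b, b)), b), m(b, cons(cons(b, cons(p(a), p(a))), cons(b, b)), b))  →  m(m(b, cons(b, cons(b, b)), f(p(b), a)), m(b, cons(p(a), cons(b, b)), b), m(b, cons(cons(b, cons(p(a), p(a))), cons(b, b)), b))   [R4 at 1.2.1]
3. m(m(b, cons(b, cons(b, b)), f(p(b), a)), m(b, cons(p(a), cons(b, b)), b), m(b, cons(cons(b, cons(p(a), p(a))), cons(b, b)), b))  →  m(m(b, cons(b, cons(b, b)), b), m(b, cons(p(a), cons(b, b)), b), m(b, cons(cons(b, cons(p(a), p(a))), cons(b, b)), b))   [R3 at 1.3]
4. m(m(b, cons(b, cons(b, b)), b), m(b, cons(p(a), cons(b, b)), b), m(b, cons(cons(b, cons(p(a), p(a))), cons(b, b)), b))  →  m(b, m(b, cons(p(a), cons(b, b)), b), m(b, cons(cons(b, cons(p(a), p(a))), cons(b, b)), b))   [R4 at 1]
5. m(b, m(b, cons(p(a), cons(b, b)), b), m(b, cons(cons(b, cons(p(a), p(a))), cons(b, b)), b))  →  m(b, p(a), m(b, cons(cons(b, cons(p(a), p(a))), cons(b, b)), b))   [R4 at 2]
6. m(b, p(a), m(b, cons(cons(b, cons(p(a), p(a))), cons(b, b)), b))  →  m(b, p(a), cons(b, cons(p(a), p(a))))   [R4 at 3]
7. m(b, p(a), cons(b, cons(p(a), p(a))))  →  p(a)   [R1 at ε]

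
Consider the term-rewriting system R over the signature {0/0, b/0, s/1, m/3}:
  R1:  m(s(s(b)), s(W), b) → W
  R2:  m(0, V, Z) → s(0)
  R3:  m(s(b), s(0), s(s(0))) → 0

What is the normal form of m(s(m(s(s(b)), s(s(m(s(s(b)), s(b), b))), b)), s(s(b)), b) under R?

s(b)

1. m(s(m(s(s(b)), s(s(m(s(s(b)), s(b), b))), b)), s(s(b)), b)  →  m(s(s(m(s(s(b)), s(b), b))), s(s(b)), b)   [R1 at 1.1]
2. m(s(s(m(s(s(b)), s(b), b))), s(s(b)), b)  →  m(s(s(b)), s(s(b)), b)   [R1 at 1.1.1]
3. m(s(s(b)), s(s(b)), b)  →  s(b)   [R1 at ε]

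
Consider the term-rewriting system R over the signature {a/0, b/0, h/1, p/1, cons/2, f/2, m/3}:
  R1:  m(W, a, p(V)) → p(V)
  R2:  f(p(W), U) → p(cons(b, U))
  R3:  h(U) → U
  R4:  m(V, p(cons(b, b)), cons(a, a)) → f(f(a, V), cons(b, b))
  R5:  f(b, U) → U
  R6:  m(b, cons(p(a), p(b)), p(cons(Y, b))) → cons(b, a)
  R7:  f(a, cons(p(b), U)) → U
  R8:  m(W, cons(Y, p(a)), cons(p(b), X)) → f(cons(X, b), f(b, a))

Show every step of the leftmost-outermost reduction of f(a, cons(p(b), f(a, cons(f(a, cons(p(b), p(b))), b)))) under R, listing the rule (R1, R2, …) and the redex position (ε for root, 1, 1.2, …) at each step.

b

1. f(a, cons(p(b), f(a, cons(f(a, cons(p(b), p(b))), b))))  →  f(a, cons(f(a, cons(p(b), p(b))), b))   [R7 at ε]
2. f(a, cons(f(a, cons(p(b), p(b))), b))  →  f(a, cons(p(b), b))   [R7 at 2.1]
3. f(a, cons(p(b), b))  →  b   [R7 at ε]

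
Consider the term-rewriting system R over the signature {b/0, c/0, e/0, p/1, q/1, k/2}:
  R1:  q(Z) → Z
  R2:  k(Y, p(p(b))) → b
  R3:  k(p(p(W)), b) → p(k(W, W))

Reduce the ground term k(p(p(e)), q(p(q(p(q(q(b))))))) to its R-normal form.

1. k(p(p(e)), q(p(q(p(q(q(b)))))))  →  k(p(p(e)), p(q(p(q(q(b))))))   [R1 at 2]
2. k(p(p(e)), p(q(p(q(q(b))))))  →  k(p(p(e)), p(p(q(q(b)))))   [R1 at 2.1]
3. k(p(p(e)), p(p(q(q(b)))))  →  k(p(p(e)), p(p(q(b))))   [R1 at 2.1.1]
4. k(p(p(e)), p(p(q(b))))  →  k(p(p(e)), p(p(b)))   [R1 at 2.1.1]
5. k(p(p(e)), p(p(b)))  →  b   [R2 at ε]

b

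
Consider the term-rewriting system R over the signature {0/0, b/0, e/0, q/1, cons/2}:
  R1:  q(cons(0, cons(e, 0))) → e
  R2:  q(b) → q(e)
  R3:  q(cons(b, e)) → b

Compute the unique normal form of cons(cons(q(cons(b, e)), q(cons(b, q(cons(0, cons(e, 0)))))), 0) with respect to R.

1. cons(cons(q(cons(b, e)), q(cons(b, q(cons(0, cons(e, 0)))))), 0)  →  cons(cons(b, q(cons(b, q(cons(0, cons(e, 0)))))), 0)   [R3 at 1.1]
2. cons(cons(b, q(cons(b, q(cons(0, cons(e, 0)))))), 0)  →  cons(cons(b, q(cons(b, e))), 0)   [R1 at 1.2.1.2]
3. cons(cons(b, q(cons(b, e))), 0)  →  cons(cons(b, b), 0)   [R3 at 1.2]

cons(cons(b, b), 0)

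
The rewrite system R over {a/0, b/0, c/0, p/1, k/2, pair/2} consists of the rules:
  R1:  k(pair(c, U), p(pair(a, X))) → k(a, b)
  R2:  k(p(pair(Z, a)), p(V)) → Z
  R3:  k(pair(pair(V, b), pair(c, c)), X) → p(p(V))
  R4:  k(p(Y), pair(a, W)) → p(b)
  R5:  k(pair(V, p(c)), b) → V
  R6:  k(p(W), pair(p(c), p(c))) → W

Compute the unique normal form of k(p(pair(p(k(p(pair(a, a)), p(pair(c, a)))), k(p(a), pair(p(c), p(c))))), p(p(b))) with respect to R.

1. k(p(pair(p(k(p(pair(a, a)), p(pair(c, a)))), k(p(a), pair(p(c), p(c))))), p(p(b)))  →  k(p(pair(p(a), k(p(a), pair(p(c), p(c))))), p(p(b)))   [R2 at 1.1.1.1]
2. k(p(pair(p(a), k(p(a), pair(p(c), p(c))))), p(p(b)))  →  k(p(pair(p(a), a)), p(p(b)))   [R6 at 1.1.2]
3. k(p(pair(p(a), a)), p(p(b)))  →  p(a)   [R2 at ε]

p(a)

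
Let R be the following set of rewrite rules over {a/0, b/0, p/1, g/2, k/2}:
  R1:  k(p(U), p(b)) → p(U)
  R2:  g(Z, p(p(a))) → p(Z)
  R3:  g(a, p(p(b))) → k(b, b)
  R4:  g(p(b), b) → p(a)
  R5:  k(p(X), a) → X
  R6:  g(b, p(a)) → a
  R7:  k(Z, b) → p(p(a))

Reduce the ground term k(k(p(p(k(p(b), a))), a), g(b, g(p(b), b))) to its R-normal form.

b

1. k(k(p(p(k(p(b), a))), a), g(b, g(p(b), b)))  →  k(p(k(p(b), a)), g(b, g(p(b), b)))   [R5 at 1]
2. k(p(k(p(b), a)), g(b, g(p(b), b)))  →  k(p(b), g(b, g(p(b), b)))   [R5 at 1.1]
3. k(p(b), g(b, g(p(b), b)))  →  k(p(b), g(b, p(a)))   [R4 at 2.2]
4. k(p(b), g(b, p(a)))  →  k(p(b), a)   [R6 at 2]
5. k(p(b), a)  →  b   [R5 at ε]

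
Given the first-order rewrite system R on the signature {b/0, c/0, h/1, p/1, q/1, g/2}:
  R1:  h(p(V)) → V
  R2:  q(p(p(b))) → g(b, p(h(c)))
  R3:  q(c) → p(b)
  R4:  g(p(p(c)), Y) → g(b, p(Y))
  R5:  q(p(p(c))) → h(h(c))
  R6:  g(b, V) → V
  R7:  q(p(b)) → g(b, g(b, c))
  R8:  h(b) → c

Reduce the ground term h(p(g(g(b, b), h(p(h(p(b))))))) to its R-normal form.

b

1. h(p(g(g(b, b), h(p(h(p(b)))))))  →  g(g(b, b), h(p(h(p(b)))))   [R1 at ε]
2. g(g(b, b), h(p(h(p(b)))))  →  g(b, h(p(h(p(b)))))   [R6 at 1]
3. g(b, h(p(h(p(b)))))  →  h(p(h(p(b))))   [R6 at ε]
4. h(p(h(p(b))))  →  h(p(b))   [R1 at ε]
5. h(p(b))  →  b   [R1 at ε]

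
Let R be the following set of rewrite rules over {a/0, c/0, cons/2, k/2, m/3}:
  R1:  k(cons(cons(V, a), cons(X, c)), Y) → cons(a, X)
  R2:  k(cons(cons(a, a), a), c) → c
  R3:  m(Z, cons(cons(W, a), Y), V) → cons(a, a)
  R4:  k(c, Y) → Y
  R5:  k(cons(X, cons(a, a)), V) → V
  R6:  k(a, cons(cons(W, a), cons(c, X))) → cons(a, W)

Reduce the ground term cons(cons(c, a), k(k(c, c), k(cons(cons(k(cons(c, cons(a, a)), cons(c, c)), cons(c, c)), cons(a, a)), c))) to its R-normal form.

cons(cons(c, a), c)

1. cons(cons(c, a), k(k(c, c), k(cons(cons(k(cons(c, cons(a, a)), cons(c, c)), cons(c, c)), cons(a, a)), c)))  →  cons(cons(c, a), k(c, k(cons(cons(k(cons(c, cons(a, a)), cons(c, c)), cons(c, c)), cons(a, a)), c)))   [R4 at 2.1]
2. cons(cons(c, a), k(c, k(cons(cons(k(cons(c, cons(a, a)), cons(c, c)), cons(c, c)), cons(a, a)), c)))  →  cons(cons(c, a), k(cons(cons(k(cons(c, cons(a, a)), cons(c, c)), cons(c, c)), cons(a, a)), c))   [R4 at 2]
3. cons(cons(c, a), k(cons(cons(k(cons(c, cons(a, a)), cons(c, c)), cons(c, c)), cons(a, a)), c))  →  cons(cons(c, a), c)   [R5 at 2]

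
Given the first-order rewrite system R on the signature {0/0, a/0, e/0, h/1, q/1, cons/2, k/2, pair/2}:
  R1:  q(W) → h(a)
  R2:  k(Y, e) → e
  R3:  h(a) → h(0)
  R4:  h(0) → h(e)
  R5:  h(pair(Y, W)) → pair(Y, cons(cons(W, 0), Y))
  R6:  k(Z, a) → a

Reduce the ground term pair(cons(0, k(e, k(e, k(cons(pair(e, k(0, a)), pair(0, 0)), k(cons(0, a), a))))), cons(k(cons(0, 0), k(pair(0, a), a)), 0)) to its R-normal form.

1. pair(cons(0, k(e, k(e, k(cons(pair(e, k(0, a)), pair(0, 0)), k(cons(0, a), a))))), cons(k(cons(0, 0), k(pair(0, a), a)), 0))  →  pair(cons(0, k(e, k(e, k(cons(pair(e, a), pair(0, 0)), k(cons(0, a), a))))), cons(k(cons(0, 0), k(pair(0, a), a)), 0))   [R6 at 1.2.2.2.1.1.2]
2. pair(cons(0, k(e, k(e, k(cons(pair(e, a), pair(0, 0)), k(cons(0, a), a))))), cons(k(cons(0, 0), k(pair(0, a), a)), 0))  →  pair(cons(0, k(e, k(e, k(cons(pair(e, a), pair(0, 0)), a)))), cons(k(cons(0, 0), k(pair(0, a), a)), 0))   [R6 at 1.2.2.2.2]
3. pair(cons(0, k(e, k(e, k(cons(pair(e, a), pair(0, 0)), a)))), cons(k(cons(0, 0), k(pair(0, a), a)), 0))  →  pair(cons(0, k(e, k(e, a))), cons(k(cons(0, 0), k(pair(0, a), a)), 0))   [R6 at 1.2.2.2]
4. pair(cons(0, k(e, k(e, a))), cons(k(cons(0, 0), k(pair(0, a), a)), 0))  →  pair(cons(0, k(e, a)), cons(k(cons(0, 0), k(pair(0, a), a)), 0))   [R6 at 1.2.2]
5. pair(cons(0, k(e, a)), cons(k(cons(0, 0), k(pair(0, a), a)), 0))  →  pair(cons(0, a), cons(k(cons(0, 0), k(pair(0, a), a)), 0))   [R6 at 1.2]
6. pair(cons(0, a), cons(k(cons(0, 0), k(pair(0, a), a)), 0))  →  pair(cons(0, a), cons(k(cons(0, 0), a), 0))   [R6 at 2.1.2]
7. pair(cons(0, a), cons(k(cons(0, 0), a), 0))  →  pair(cons(0, a), cons(a, 0))   [R6 at 2.1]

pair(cons(0, a), cons(a, 0))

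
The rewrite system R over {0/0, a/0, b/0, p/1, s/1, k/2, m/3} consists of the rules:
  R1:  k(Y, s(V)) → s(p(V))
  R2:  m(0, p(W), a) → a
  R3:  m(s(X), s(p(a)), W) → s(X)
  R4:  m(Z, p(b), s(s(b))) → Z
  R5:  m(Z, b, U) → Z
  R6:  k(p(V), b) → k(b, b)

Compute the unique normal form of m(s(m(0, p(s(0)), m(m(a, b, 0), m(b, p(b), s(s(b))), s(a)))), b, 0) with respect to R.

1. m(s(m(0, p(s(0)), m(m(a, b, 0), m(b, p(b), s(s(b))), s(a)))), b, 0)  →  s(m(0, p(s(0)), m(m(a, b, 0), m(b, p(b), s(s(b))), s(a))))   [R5 at ε]
2. s(m(0, p(s(0)), m(m(a, b, 0), m(b, p(b), s(s(b))), s(a))))  →  s(m(0, p(s(0)), m(a, m(b, p(b), s(s(b))), s(a))))   [R5 at 1.3.1]
3. s(m(0, p(s(0)), m(a, m(b, p(b), s(s(b))), s(a))))  →  s(m(0, p(s(0)), m(a, b, s(a))))   [R4 at 1.3.2]
4. s(m(0, p(s(0)), m(a, b, s(a))))  →  s(m(0, p(s(0)), a))   [R5 at 1.3]
5. s(m(0, p(s(0)), a))  →  s(a)   [R2 at 1]

s(a)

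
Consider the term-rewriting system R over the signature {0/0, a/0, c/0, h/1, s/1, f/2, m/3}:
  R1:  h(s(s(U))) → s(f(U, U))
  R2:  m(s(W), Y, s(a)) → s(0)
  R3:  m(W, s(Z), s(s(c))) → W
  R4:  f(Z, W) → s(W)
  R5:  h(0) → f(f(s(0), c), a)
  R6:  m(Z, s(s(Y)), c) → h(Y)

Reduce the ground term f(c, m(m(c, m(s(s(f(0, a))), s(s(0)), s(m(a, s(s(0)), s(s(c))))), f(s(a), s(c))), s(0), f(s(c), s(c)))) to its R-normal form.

1. f(c, m(m(c, m(s(s(f(0, a))), s(s(0)), s(m(a, s(s(0)), s(s(c))))), f(s(a), s(c))), s(0), f(s(c), s(c))))  →  s(m(m(c, m(s(s(f(0, a))), s(s(0)), s(m(a, s(s(0)), s(s(c))))), f(s(a), s(c))), s(0), f(s(c), s(c))))   [R4 at ε]
2. s(m(m(c, m(s(s(f(0, a))), s(s(0)), s(m(a, s(s(0)), s(s(c))))), f(s(a), s(c))), s(0), f(s(c), s(c))))  →  s(m(m(c, m(s(s(s(a))), s(s(0)), s(m(a, s(s(0)), s(s(c))))), f(s(a), s(c))), s(0), f(s(c), s(c))))   [R4 at 1.1.2.1.1.1]
3. s(m(m(c, m(s(s(s(a))), s(s(0)), s(m(a, s(s(0)), s(s(c))))), f(s(a), s(c))), s(0), f(s(c), s(c))))  →  s(m(m(c, m(s(s(s(a))), s(s(0)), s(a)), f(s(a), s(c))), s(0), f(s(c), s(c))))   [R3 at 1.1.2.3.1]
4. s(m(m(c, m(s(s(s(a))), s(s(0)), s(a)), f(s(a), s(c))), s(0), f(s(c), s(c))))  →  s(m(m(c, s(0), f(s(a), s(c))), s(0), f(s(c), s(c))))   [R2 at 1.1.2]
5. s(m(m(c, s(0), f(s(a), s(c))), s(0), f(s(c), s(c))))  →  s(m(m(c, s(0), s(s(c))), s(0), f(s(c), s(c))))   [R4 at 1.1.3]
6. s(m(m(c, s(0), s(s(c))), s(0), f(s(c), s(c))))  →  s(m(c, s(0), f(s(c), s(c))))   [R3 at 1.1]
7. s(m(c, s(0), f(s(c), s(c))))  →  s(m(c, s(0), s(s(c))))   [R4 at 1.3]
8. s(m(c, s(0), s(s(c))))  →  s(c)   [R3 at 1]

s(c)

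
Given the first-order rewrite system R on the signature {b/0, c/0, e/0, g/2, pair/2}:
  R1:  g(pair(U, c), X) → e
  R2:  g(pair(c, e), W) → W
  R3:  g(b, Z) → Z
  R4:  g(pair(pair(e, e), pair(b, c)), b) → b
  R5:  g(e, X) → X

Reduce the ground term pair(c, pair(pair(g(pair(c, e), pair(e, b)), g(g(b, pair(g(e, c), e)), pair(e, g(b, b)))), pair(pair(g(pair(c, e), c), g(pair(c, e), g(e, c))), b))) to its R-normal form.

pair(c, pair(pair(pair(e, b), pair(e, b)), pair(pair(c, c), b)))

1. pair(c, pair(pair(g(pair(c, e), pair(e, b)), g(g(b, pair(g(e, c), e)), pair(e, g(b, b)))), pair(pair(g(pair(c, e), c), g(pair(c, e), g(e, c))), b)))  →  pair(c, pair(pair(pair(e, b), g(g(b, pair(g(e, c), e)), pair(e, g(b, b)))), pair(pair(g(pair(c, e), c), g(pair(c, e), g(e, c))), b)))   [R2 at 2.1.1]
2. pair(c, pair(pair(pair(e, b), g(g(b, pair(g(e, c), e)), pair(e, g(b, b)))), pair(pair(g(pair(c, e), c), g(pair(c, e), g(e, c))), b)))  →  pair(c, pair(pair(pair(e, b), g(pair(g(e, c), e), pair(e, g(b, b)))), pair(pair(g(pair(c, e), c), g(pair(c, e), g(e, c))), b)))   [R3 at 2.1.2.1]
3. pair(c, pair(pair(pair(e, b), g(pair(g(e, c), e), pair(e, g(b, b)))), pair(pair(g(pair(c, e), c), g(pair(c, e), g(e, c))), b)))  →  pair(c, pair(pair(pair(e, b), g(pair(c, e), pair(e, g(b, b)))), pair(pair(g(pair(c, e), c), g(pair(c, e), g(e, c))), b)))   [R5 at 2.1.2.1.1]
4. pair(c, pair(pair(pair(e, b), g(pair(c, e), pair(e, g(b, b)))), pair(pair(g(pair(c, e), c), g(pair(c, e), g(e, c))), b)))  →  pair(c, pair(pair(pair(e, b), pair(e, g(b, b))), pair(pair(g(pair(c, e), c), g(pair(c, e), g(e, c))), b)))   [R2 at 2.1.2]
5. pair(c, pair(pair(pair(e, b), pair(e, g(b, b))), pair(pair(g(pair(c, e), c), g(pair(c, e), g(e, c))), b)))  →  pair(c, pair(pair(pair(e, b), pair(e, b)), pair(pair(g(pair(c, e), c), g(pair(c, e), g(e, c))), b)))   [R3 at 2.1.2.2]
6. pair(c, pair(pair(pair(e, b), pair(e, b)), pair(pair(g(pair(c, e), c), g(pair(c, e), g(e, c))), b)))  →  pair(c, pair(pair(pair(e, b), pair(e, b)), pair(pair(c, g(pair(c, e), g(e, c))), b)))   [R2 at 2.2.1.1]
7. pair(c, pair(pair(pair(e, b), pair(e, b)), pair(pair(c, g(pair(c, e), g(e, c))), b)))  →  pair(c, pair(pair(pair(e, b), pair(e, b)), pair(pair(c, g(e, c)), b)))   [R2 at 2.2.1.2]
8. pair(c, pair(pair(pair(e, b), pair(e, b)), pair(pair(c, g(e, c)), b)))  →  pair(c, pair(pair(pair(e, b), pair(e, b)), pair(pair(c, c), b)))   [R5 at 2.2.1.2]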